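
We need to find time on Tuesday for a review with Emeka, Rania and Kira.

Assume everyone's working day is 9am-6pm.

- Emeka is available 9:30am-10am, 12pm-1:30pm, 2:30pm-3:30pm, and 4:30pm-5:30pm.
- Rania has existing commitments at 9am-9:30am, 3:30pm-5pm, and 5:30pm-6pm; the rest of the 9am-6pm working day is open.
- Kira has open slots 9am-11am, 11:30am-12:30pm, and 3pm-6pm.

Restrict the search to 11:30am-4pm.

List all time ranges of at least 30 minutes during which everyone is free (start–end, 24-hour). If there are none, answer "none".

Rania free within 09:00–18:00: 09:30–15:30, 17:00–17:30.
Emeka ∩ Rania: 09:30–10:00, 12:00–13:30, 14:30–15:30, 17:00–17:30.
Emeka ∩ Rania ∩ Kira: 09:30–10:00, 12:00–12:30, 15:00–15:30, 17:00–17:30.
Restricted to 11:30–16:00: 12:00–12:30, 15:00–15:30.
Windows ≥ 30 min: 12:00–12:30, 15:00–15:30.

12:00–12:30, 15:00–15:30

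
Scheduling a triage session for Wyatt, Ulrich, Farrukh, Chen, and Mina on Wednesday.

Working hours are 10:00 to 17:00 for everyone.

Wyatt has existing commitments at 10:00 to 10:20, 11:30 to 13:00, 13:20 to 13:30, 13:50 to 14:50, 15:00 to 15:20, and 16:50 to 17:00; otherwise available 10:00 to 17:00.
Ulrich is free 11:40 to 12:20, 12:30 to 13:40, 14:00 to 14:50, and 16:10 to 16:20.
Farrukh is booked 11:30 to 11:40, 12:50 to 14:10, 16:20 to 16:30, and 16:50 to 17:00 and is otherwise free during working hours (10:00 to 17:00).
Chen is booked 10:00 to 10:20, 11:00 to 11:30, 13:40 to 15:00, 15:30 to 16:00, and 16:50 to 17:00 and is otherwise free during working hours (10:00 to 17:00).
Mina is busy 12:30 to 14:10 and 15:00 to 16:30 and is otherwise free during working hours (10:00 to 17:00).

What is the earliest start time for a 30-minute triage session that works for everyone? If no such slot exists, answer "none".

Wyatt free within 10:00–17:00: 10:20–11:30, 13:00–13:20, 13:30–13:50, 14:50–15:00, 15:20–16:50.
Farrukh free within 10:00–17:00: 10:00–11:30, 11:40–12:50, 14:10–16:20, 16:30–16:50.
Chen free within 10:00–17:00: 10:20–11:00, 11:30–13:40, 15:00–15:30, 16:00–16:50.
Mina free within 10:00–17:00: 10:00–12:30, 14:10–15:00, 16:30–17:00.
Wyatt ∩ Ulrich: 13:00–13:20, 13:30–13:40, 16:10–16:20.
Wyatt ∩ Ulrich ∩ Farrukh: 16:10–16:20.
Wyatt ∩ Ulrich ∩ Farrukh ∩ Chen: 16:10–16:20.
Wyatt ∩ Ulrich ∩ Farrukh ∩ Chen ∩ Mina: (none).
Windows ≥ 30 min: (none).

none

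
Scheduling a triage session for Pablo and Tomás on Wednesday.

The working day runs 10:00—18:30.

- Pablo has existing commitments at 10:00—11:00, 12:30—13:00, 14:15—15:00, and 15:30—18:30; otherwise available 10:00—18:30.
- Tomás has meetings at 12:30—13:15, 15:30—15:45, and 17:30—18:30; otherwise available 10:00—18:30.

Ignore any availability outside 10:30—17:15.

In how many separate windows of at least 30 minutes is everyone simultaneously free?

3

Pablo free within 10:00–18:30: 11:00–12:30, 13:00–14:15, 15:00–15:30.
Tomás free within 10:00–18:30: 10:00–12:30, 13:15–15:30, 15:45–17:30.
Pablo ∩ Tomás: 11:00–12:30, 13:15–14:15, 15:00–15:30.
Restricted to 10:30–17:15: 11:00–12:30, 13:15–14:15, 15:00–15:30.
Windows ≥ 30 min: 11:00–12:30, 13:15–14:15, 15:00–15:30.
That's 3 windows.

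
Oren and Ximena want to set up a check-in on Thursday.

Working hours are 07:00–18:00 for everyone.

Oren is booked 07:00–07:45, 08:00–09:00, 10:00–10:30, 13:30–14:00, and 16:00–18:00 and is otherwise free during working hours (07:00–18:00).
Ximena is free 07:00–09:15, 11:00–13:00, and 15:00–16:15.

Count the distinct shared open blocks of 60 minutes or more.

Oren free within 07:00–18:00: 07:45–08:00, 09:00–10:00, 10:30–13:30, 14:00–16:00.
Oren ∩ Ximena: 07:45–08:00, 09:00–09:15, 11:00–13:00, 15:00–16:00.
Windows ≥ 60 min: 11:00–13:00, 15:00–16:00.
That's 2 windows.

2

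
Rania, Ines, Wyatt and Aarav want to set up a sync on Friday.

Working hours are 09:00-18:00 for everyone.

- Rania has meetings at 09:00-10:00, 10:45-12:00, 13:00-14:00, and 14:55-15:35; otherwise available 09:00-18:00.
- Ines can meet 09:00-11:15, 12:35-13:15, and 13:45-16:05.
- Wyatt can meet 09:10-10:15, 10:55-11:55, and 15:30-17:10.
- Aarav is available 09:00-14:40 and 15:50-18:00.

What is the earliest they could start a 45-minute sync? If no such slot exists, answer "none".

Rania free within 09:00–18:00: 10:00–10:45, 12:00–13:00, 14:00–14:55, 15:35–18:00.
Rania ∩ Ines: 10:00–10:45, 12:35–13:00, 14:00–14:55, 15:35–16:05.
Rania ∩ Ines ∩ Wyatt: 10:00–10:15, 15:35–16:05.
Rania ∩ Ines ∩ Wyatt ∩ Aarav: 10:00–10:15, 15:50–16:05.
Windows ≥ 45 min: (none).

none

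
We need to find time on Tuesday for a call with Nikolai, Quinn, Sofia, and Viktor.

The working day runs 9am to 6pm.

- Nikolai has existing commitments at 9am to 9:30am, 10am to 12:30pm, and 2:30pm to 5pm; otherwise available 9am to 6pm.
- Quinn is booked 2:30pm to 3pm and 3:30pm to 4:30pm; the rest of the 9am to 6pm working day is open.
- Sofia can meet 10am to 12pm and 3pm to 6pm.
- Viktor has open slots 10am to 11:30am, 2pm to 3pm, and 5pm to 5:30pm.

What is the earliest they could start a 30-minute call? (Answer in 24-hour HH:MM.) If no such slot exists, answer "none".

Nikolai free within 09:00–18:00: 09:30–10:00, 12:30–14:30, 17:00–18:00.
Quinn free within 09:00–18:00: 09:00–14:30, 15:00–15:30, 16:30–18:00.
Nikolai ∩ Quinn: 09:30–10:00, 12:30–14:30, 17:00–18:00.
Nikolai ∩ Quinn ∩ Sofia: 17:00–18:00.
Nikolai ∩ Quinn ∩ Sofia ∩ Viktor: 17:00–17:30.
Windows ≥ 30 min: 17:00–17:30.
Earliest such window starts at 17:00.

17:00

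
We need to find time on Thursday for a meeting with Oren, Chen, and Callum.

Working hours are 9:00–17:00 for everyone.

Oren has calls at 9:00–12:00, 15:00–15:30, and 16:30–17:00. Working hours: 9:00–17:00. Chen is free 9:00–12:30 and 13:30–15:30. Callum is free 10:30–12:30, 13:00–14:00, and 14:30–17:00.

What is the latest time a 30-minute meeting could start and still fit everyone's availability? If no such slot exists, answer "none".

14:30

Oren free within 09:00–17:00: 12:00–15:00, 15:30–16:30.
Oren ∩ Chen: 12:00–12:30, 13:30–15:00.
Oren ∩ Chen ∩ Callum: 12:00–12:30, 13:30–14:00, 14:30–15:00.
Windows ≥ 30 min: 12:00–12:30, 13:30–14:00, 14:30–15:00.
Latest start in the last window 14:30–15:00 is 15:00 − 30 min = 14:30.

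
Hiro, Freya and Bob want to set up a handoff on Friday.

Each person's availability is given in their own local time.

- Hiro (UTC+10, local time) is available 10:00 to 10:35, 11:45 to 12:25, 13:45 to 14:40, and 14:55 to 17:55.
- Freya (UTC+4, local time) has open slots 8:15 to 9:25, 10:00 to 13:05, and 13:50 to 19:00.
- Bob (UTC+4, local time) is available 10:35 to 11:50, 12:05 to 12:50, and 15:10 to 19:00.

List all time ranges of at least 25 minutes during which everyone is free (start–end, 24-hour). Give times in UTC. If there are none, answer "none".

06:35–07:50

Hiro → UTC: 00:00–00:35, 01:45–02:25, 03:45–04:40, 04:55–07:55.
Freya → UTC: 04:15–05:25, 06:00–09:05, 09:50–15:00.
Bob → UTC: 06:35–07:50, 08:05–08:50, 11:10–15:00.
Hiro ∩ Freya: 04:15–04:40, 04:55–05:25, 06:00–07:55.
Hiro ∩ Freya ∩ Bob: 06:35–07:50.
Windows ≥ 25 min: 06:35–07:50.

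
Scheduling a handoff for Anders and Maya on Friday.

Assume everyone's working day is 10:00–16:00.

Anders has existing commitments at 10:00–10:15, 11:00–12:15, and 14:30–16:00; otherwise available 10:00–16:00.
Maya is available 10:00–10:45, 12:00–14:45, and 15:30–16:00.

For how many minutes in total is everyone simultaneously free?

Anders free within 10:00–16:00: 10:15–11:00, 12:15–14:30.
Anders ∩ Maya: 10:15–10:45, 12:15–14:30.
Total common minutes: 30 + 135 = 165.

165 minutes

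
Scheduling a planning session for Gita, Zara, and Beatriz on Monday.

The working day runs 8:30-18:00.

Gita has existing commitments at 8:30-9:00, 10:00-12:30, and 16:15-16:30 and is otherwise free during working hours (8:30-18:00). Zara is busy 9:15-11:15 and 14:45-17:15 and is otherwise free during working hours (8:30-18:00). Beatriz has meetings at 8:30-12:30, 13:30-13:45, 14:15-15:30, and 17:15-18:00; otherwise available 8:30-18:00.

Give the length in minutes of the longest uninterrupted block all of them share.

Gita free within 08:30–18:00: 09:00–10:00, 12:30–16:15, 16:30–18:00.
Zara free within 08:30–18:00: 08:30–09:15, 11:15–14:45, 17:15–18:00.
Beatriz free within 08:30–18:00: 12:30–13:30, 13:45–14:15, 15:30–17:15.
Gita ∩ Zara: 09:00–09:15, 12:30–14:45, 17:15–18:00.
Gita ∩ Zara ∩ Beatriz: 12:30–13:30, 13:45–14:15.
Common window lengths: 60, 30 min; longest is 60.

60 minutes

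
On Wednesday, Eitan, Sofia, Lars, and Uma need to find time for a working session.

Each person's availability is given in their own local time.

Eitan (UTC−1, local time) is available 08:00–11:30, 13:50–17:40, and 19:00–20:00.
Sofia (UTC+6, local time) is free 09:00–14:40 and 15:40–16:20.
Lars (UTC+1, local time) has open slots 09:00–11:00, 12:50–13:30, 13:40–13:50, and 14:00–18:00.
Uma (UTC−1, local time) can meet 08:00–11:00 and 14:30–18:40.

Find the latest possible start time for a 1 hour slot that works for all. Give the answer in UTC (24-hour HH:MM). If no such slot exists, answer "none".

Eitan → UTC: 09:00–12:30, 14:50–18:40, 20:00–21:00.
Sofia → UTC: 03:00–08:40, 09:40–10:20.
Lars → UTC: 08:00–10:00, 11:50–12:30, 12:40–12:50, 13:00–17:00.
Uma → UTC: 09:00–12:00, 15:30–19:40.
Eitan ∩ Sofia: 09:40–10:20.
Eitan ∩ Sofia ∩ Lars: 09:40–10:00.
Eitan ∩ Sofia ∩ Lars ∩ Uma: 09:40–10:00.
Windows ≥ 60 min: (none).

none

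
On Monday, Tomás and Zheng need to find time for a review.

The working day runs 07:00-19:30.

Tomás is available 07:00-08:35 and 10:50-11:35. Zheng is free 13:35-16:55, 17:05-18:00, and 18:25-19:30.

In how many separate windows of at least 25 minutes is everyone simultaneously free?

0

Tomás ∩ Zheng: (none).
Windows ≥ 25 min: (none).
That's 0 windows.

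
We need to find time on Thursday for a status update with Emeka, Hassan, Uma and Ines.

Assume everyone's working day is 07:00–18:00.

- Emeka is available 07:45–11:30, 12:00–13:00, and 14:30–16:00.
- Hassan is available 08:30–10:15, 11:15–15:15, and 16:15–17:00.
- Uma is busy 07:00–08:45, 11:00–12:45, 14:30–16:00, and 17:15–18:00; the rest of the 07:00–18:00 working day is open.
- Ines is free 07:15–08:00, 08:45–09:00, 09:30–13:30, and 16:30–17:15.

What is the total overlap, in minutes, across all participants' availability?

Uma free within 07:00–18:00: 08:45–11:00, 12:45–14:30, 16:00–17:15.
Emeka ∩ Hassan: 08:30–10:15, 11:15–11:30, 12:00–13:00, 14:30–15:15.
Emeka ∩ Hassan ∩ Uma: 08:45–10:15, 12:45–13:00.
Emeka ∩ Hassan ∩ Uma ∩ Ines: 08:45–09:00, 09:30–10:15, 12:45–13:00.
Total common minutes: 15 + 45 + 15 = 75.

75 minutes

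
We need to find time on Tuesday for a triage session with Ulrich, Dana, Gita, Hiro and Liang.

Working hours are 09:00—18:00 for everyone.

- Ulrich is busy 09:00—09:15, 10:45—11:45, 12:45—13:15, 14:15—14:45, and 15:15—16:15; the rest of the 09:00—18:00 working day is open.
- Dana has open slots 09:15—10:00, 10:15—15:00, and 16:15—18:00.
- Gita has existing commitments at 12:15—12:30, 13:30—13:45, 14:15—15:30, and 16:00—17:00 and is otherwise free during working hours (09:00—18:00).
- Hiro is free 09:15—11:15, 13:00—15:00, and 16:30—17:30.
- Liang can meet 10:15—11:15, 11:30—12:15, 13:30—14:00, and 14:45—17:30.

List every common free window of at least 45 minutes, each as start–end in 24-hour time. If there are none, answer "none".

none

Ulrich free within 09:00–18:00: 09:15–10:45, 11:45–12:45, 13:15–14:15, 14:45–15:15, 16:15–18:00.
Gita free within 09:00–18:00: 09:00–12:15, 12:30–13:30, 13:45–14:15, 15:30–16:00, 17:00–18:00.
Ulrich ∩ Dana: 09:15–10:00, 10:15–10:45, 11:45–12:45, 13:15–14:15, 14:45–15:00, 16:15–18:00.
Ulrich ∩ Dana ∩ Gita: 09:15–10:00, 10:15–10:45, 11:45–12:15, 12:30–12:45, 13:15–13:30, 13:45–14:15, 17:00–18:00.
Ulrich ∩ Dana ∩ Gita ∩ Hiro: 09:15–10:00, 10:15–10:45, 13:15–13:30, 13:45–14:15, 17:00–17:30.
Ulrich ∩ Dana ∩ Gita ∩ Hiro ∩ Liang: 10:15–10:45, 13:45–14:00, 17:00–17:30.
Windows ≥ 45 min: (none).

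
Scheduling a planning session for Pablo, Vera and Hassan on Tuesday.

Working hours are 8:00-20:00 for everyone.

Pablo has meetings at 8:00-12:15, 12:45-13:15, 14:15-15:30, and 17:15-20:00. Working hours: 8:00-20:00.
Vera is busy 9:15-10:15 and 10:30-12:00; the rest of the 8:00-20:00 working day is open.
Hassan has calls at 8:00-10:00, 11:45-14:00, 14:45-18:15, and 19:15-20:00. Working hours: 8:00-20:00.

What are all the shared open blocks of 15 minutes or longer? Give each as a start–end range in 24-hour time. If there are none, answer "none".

Pablo free within 08:00–20:00: 12:15–12:45, 13:15–14:15, 15:30–17:15.
Vera free within 08:00–20:00: 08:00–09:15, 10:15–10:30, 12:00–20:00.
Hassan free within 08:00–20:00: 10:00–11:45, 14:00–14:45, 18:15–19:15.
Pablo ∩ Vera: 12:15–12:45, 13:15–14:15, 15:30–17:15.
Pablo ∩ Vera ∩ Hassan: 14:00–14:15.
Windows ≥ 15 min: 14:00–14:15.

14:00–14:15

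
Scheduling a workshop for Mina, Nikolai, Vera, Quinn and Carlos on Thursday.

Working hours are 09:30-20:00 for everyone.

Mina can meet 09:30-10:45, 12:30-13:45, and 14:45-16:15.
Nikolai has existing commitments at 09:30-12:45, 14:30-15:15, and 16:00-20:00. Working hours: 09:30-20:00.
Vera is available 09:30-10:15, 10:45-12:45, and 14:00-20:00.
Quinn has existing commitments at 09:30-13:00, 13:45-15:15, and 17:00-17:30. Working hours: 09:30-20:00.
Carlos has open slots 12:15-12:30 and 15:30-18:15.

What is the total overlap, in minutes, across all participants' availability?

30 minutes

Nikolai free within 09:30–20:00: 12:45–14:30, 15:15–16:00.
Quinn free within 09:30–20:00: 13:00–13:45, 15:15–17:00, 17:30–20:00.
Mina ∩ Nikolai: 12:45–13:45, 15:15–16:00.
Mina ∩ Nikolai ∩ Vera: 15:15–16:00.
Mina ∩ Nikolai ∩ Vera ∩ Quinn: 15:15–16:00.
Mina ∩ Nikolai ∩ Vera ∩ Quinn ∩ Carlos: 15:30–16:00.
Total common minutes: 30.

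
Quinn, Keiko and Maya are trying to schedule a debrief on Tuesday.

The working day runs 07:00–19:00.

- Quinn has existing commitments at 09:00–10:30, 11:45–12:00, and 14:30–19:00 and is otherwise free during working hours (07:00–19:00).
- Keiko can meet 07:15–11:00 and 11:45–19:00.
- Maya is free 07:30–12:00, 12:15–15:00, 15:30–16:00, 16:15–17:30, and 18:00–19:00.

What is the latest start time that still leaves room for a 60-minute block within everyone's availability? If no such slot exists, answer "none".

Quinn free within 07:00–19:00: 07:00–09:00, 10:30–11:45, 12:00–14:30.
Quinn ∩ Keiko: 07:15–09:00, 10:30–11:00, 12:00–14:30.
Quinn ∩ Keiko ∩ Maya: 07:30–09:00, 10:30–11:00, 12:15–14:30.
Windows ≥ 60 min: 07:30–09:00, 12:15–14:30.
Latest start in the last window 12:15–14:30 is 14:30 − 60 min = 13:30.

13:30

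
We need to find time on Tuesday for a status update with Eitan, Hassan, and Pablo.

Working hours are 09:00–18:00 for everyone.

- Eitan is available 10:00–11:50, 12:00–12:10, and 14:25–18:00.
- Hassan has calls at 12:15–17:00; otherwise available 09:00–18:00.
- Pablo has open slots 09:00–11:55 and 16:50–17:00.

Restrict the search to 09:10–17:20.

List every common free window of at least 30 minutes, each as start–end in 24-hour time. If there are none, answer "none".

Hassan free within 09:00–18:00: 09:00–12:15, 17:00–18:00.
Eitan ∩ Hassan: 10:00–11:50, 12:00–12:10, 17:00–18:00.
Eitan ∩ Hassan ∩ Pablo: 10:00–11:50.
Restricted to 09:10–17:20: 10:00–11:50.
Windows ≥ 30 min: 10:00–11:50.

10:00–11:50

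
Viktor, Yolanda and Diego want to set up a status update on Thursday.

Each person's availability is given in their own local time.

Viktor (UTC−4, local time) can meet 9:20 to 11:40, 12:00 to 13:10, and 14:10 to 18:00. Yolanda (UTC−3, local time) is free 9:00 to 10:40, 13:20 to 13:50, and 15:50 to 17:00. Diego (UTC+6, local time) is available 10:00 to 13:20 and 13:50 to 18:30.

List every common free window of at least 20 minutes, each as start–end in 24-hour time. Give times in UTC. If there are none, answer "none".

none

Viktor → UTC: 13:20–15:40, 16:00–17:10, 18:10–22:00.
Yolanda → UTC: 12:00–13:40, 16:20–16:50, 18:50–20:00.
Diego → UTC: 04:00–07:20, 07:50–12:30.
Viktor ∩ Yolanda: 13:20–13:40, 16:20–16:50, 18:50–20:00.
Viktor ∩ Yolanda ∩ Diego: (none).
Windows ≥ 20 min: (none).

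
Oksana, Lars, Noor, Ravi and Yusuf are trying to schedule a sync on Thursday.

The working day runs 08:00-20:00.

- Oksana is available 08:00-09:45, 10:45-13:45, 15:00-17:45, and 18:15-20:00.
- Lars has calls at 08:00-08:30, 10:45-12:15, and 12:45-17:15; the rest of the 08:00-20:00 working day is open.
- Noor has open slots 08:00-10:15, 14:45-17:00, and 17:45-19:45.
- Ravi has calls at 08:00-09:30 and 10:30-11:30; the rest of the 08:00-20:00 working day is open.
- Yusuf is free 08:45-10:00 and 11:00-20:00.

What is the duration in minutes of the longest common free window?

Lars free within 08:00–20:00: 08:30–10:45, 12:15–12:45, 17:15–20:00.
Ravi free within 08:00–20:00: 09:30–10:30, 11:30–20:00.
Oksana ∩ Lars: 08:30–09:45, 12:15–12:45, 17:15–17:45, 18:15–20:00.
Oksana ∩ Lars ∩ Noor: 08:30–09:45, 18:15–19:45.
Oksana ∩ Lars ∩ Noor ∩ Ravi: 09:30–09:45, 18:15–19:45.
Oksana ∩ Lars ∩ Noor ∩ Ravi ∩ Yusuf: 09:30–09:45, 18:15–19:45.
Common window lengths: 15, 90 min; longest is 90.

90 minutes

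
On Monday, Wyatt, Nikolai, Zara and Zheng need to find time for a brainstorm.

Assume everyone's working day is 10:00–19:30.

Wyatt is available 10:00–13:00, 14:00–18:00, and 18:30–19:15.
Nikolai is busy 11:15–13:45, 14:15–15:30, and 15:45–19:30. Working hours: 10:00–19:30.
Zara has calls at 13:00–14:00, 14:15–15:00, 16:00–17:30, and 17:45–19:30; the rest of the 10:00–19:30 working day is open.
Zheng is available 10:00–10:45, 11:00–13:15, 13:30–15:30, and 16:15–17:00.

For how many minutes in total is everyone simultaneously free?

Nikolai free within 10:00–19:30: 10:00–11:15, 13:45–14:15, 15:30–15:45.
Zara free within 10:00–19:30: 10:00–13:00, 14:00–14:15, 15:00–16:00, 17:30–17:45.
Wyatt ∩ Nikolai: 10:00–11:15, 14:00–14:15, 15:30–15:45.
Wyatt ∩ Nikolai ∩ Zara: 10:00–11:15, 14:00–14:15, 15:30–15:45.
Wyatt ∩ Nikolai ∩ Zara ∩ Zheng: 10:00–10:45, 11:00–11:15, 14:00–14:15.
Total common minutes: 45 + 15 + 15 = 75.

75 minutes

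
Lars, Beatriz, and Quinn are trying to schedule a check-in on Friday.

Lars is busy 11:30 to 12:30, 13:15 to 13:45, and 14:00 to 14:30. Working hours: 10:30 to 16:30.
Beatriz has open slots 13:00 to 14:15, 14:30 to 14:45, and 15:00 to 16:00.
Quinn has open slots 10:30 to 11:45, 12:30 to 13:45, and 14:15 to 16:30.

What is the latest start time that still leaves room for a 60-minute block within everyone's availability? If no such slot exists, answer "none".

Lars free within 10:30–16:30: 10:30–11:30, 12:30–13:15, 13:45–14:00, 14:30–16:30.
Lars ∩ Beatriz: 13:00–13:15, 13:45–14:00, 14:30–14:45, 15:00–16:00.
Lars ∩ Beatriz ∩ Quinn: 13:00–13:15, 14:30–14:45, 15:00–16:00.
Windows ≥ 60 min: 15:00–16:00.
Latest start in the last window 15:00–16:00 is 16:00 − 60 min = 15:00.

15:00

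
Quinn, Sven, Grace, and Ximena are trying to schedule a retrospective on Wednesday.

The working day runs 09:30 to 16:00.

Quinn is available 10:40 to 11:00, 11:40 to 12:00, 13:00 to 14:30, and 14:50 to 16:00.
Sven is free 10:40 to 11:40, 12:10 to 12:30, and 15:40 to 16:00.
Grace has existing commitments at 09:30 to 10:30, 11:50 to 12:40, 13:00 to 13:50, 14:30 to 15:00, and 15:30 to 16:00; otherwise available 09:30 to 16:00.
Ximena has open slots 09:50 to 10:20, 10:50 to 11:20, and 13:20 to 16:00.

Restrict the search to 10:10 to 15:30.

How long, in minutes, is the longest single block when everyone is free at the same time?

Grace free within 09:30–16:00: 10:30–11:50, 12:40–13:00, 13:50–14:30, 15:00–15:30.
Quinn ∩ Sven: 10:40–11:00, 15:40–16:00.
Quinn ∩ Sven ∩ Grace: 10:40–11:00.
Quinn ∩ Sven ∩ Grace ∩ Ximena: 10:50–11:00.
Restricted to 10:10–15:30: 10:50–11:00.
Single common window of 10 minutes.

10 minutes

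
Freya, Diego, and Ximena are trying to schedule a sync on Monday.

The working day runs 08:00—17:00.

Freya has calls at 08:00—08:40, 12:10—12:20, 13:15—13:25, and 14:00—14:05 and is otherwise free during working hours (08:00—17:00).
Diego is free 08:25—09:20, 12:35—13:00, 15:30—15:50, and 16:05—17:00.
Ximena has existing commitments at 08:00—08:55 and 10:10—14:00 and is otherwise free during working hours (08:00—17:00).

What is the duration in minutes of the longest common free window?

Freya free within 08:00–17:00: 08:40–12:10, 12:20–13:15, 13:25–14:00, 14:05–17:00.
Ximena free within 08:00–17:00: 08:55–10:10, 14:00–17:00.
Freya ∩ Diego: 08:40–09:20, 12:35–13:00, 15:30–15:50, 16:05–17:00.
Freya ∩ Diego ∩ Ximena: 08:55–09:20, 15:30–15:50, 16:05–17:00.
Common window lengths: 25, 20, 55 min; longest is 55.

55 minutes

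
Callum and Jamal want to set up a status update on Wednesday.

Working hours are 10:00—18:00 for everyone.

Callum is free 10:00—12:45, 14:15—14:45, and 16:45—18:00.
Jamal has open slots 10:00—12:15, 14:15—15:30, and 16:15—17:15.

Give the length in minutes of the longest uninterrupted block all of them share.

135 minutes

Callum ∩ Jamal: 10:00–12:15, 14:15–14:45, 16:45–17:15.
Common window lengths: 135, 30, 30 min; longest is 135.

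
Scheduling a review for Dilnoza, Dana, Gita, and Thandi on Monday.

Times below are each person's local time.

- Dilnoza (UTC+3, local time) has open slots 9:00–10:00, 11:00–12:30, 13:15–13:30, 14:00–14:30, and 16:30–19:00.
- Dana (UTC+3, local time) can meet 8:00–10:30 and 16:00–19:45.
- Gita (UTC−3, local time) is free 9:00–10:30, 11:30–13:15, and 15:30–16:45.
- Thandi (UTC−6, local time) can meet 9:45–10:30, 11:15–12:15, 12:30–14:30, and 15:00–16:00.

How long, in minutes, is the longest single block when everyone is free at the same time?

Dilnoza → UTC: 06:00–07:00, 08:00–09:30, 10:15–10:30, 11:00–11:30, 13:30–16:00.
Dana → UTC: 05:00–07:30, 13:00–16:45.
Gita → UTC: 12:00–13:30, 14:30–16:15, 18:30–19:45.
Thandi → UTC: 15:45–16:30, 17:15–18:15, 18:30–20:30, 21:00–22:00.
Dilnoza ∩ Dana: 06:00–07:00, 13:30–16:00.
Dilnoza ∩ Dana ∩ Gita: 14:30–16:00.
Dilnoza ∩ Dana ∩ Gita ∩ Thandi: 15:45–16:00.
Single common window of 15 minutes.

15 minutes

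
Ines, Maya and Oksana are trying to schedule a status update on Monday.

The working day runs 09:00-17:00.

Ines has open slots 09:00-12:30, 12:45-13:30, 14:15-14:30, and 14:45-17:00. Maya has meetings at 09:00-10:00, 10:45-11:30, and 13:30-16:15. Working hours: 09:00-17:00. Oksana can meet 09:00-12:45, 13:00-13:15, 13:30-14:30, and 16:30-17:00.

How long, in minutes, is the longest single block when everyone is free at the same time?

60 minutes

Maya free within 09:00–17:00: 10:00–10:45, 11:30–13:30, 16:15–17:00.
Ines ∩ Maya: 10:00–10:45, 11:30–12:30, 12:45–13:30, 16:15–17:00.
Ines ∩ Maya ∩ Oksana: 10:00–10:45, 11:30–12:30, 13:00–13:15, 16:30–17:00.
Common window lengths: 45, 60, 15, 30 min; longest is 60.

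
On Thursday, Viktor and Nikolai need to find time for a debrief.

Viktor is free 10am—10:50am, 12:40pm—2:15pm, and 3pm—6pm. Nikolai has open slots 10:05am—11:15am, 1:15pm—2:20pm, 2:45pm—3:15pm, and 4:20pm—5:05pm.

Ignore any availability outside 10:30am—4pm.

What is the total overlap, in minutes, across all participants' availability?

95 minutes

Viktor ∩ Nikolai: 10:05–10:50, 13:15–14:15, 15:00–15:15, 16:20–17:05.
Restricted to 10:30–16:00: 10:30–10:50, 13:15–14:15, 15:00–15:15.
Total common minutes: 20 + 60 + 15 = 95.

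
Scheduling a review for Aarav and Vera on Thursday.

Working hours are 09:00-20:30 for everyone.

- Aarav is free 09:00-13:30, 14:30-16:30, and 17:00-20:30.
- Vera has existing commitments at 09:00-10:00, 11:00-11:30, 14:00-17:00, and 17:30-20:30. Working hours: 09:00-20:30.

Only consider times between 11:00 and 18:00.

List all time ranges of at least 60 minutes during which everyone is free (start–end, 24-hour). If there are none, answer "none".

11:30–13:30

Vera free within 09:00–20:30: 10:00–11:00, 11:30–14:00, 17:00–17:30.
Aarav ∩ Vera: 10:00–11:00, 11:30–13:30, 17:00–17:30.
Restricted to 11:00–18:00: 11:30–13:30, 17:00–17:30.
Windows ≥ 60 min: 11:30–13:30.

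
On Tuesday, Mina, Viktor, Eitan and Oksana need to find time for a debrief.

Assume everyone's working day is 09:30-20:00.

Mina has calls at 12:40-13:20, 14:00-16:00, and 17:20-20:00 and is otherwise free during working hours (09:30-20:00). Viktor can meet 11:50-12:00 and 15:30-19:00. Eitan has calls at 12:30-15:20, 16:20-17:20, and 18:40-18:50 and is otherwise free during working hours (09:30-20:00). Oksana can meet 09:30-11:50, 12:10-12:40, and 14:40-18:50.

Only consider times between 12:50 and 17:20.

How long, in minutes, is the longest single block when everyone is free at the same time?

Mina free within 09:30–20:00: 09:30–12:40, 13:20–14:00, 16:00–17:20.
Eitan free within 09:30–20:00: 09:30–12:30, 15:20–16:20, 17:20–18:40, 18:50–20:00.
Mina ∩ Viktor: 11:50–12:00, 16:00–17:20.
Mina ∩ Viktor ∩ Eitan: 11:50–12:00, 16:00–16:20.
Mina ∩ Viktor ∩ Eitan ∩ Oksana: 16:00–16:20.
Restricted to 12:50–17:20: 16:00–16:20.
Single common window of 20 minutes.

20 minutes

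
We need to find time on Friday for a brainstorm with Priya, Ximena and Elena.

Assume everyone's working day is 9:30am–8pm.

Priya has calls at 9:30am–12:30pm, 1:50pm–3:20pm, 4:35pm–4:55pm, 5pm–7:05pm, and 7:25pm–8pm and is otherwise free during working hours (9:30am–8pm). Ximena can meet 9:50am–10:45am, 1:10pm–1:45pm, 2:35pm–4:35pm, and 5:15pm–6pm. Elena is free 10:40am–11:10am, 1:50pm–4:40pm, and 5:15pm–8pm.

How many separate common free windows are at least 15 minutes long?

1

Priya free within 09:30–20:00: 12:30–13:50, 15:20–16:35, 16:55–17:00, 19:05–19:25.
Priya ∩ Ximena: 13:10–13:45, 15:20–16:35.
Priya ∩ Ximena ∩ Elena: 15:20–16:35.
Windows ≥ 15 min: 15:20–16:35.
That's 1 window.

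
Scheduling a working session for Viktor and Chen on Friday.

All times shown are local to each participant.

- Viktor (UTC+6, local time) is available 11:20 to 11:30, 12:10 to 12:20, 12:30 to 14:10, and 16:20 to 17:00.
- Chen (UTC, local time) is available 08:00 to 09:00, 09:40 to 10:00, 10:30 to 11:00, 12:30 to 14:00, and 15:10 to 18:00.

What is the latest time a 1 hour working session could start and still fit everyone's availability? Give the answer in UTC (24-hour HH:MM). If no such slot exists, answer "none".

Viktor → UTC: 05:20–05:30, 06:10–06:20, 06:30–08:10, 10:20–11:00.
Chen → UTC: 08:00–09:00, 09:40–10:00, 10:30–11:00, 12:30–14:00, 15:10–18:00.
Viktor ∩ Chen: 08:00–08:10, 10:30–11:00.
Windows ≥ 60 min: (none).

none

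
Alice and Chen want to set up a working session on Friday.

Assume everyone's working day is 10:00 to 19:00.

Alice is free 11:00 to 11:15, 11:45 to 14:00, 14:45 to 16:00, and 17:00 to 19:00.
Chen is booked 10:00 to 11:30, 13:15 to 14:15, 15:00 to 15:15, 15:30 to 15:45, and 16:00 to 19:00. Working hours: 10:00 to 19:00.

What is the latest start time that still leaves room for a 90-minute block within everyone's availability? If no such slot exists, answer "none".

11:45

Chen free within 10:00–19:00: 11:30–13:15, 14:15–15:00, 15:15–15:30, 15:45–16:00.
Alice ∩ Chen: 11:45–13:15, 14:45–15:00, 15:15–15:30, 15:45–16:00.
Windows ≥ 90 min: 11:45–13:15.
Latest start in the last window 11:45–13:15 is 13:15 − 90 min = 11:45.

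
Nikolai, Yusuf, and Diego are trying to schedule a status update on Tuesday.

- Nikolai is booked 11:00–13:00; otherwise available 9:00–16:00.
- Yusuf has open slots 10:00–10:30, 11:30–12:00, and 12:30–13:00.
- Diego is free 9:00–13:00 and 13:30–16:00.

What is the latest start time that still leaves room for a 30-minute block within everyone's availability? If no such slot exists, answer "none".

10:00

Nikolai free within 09:00–16:00: 09:00–11:00, 13:00–16:00.
Nikolai ∩ Yusuf: 10:00–10:30.
Nikolai ∩ Yusuf ∩ Diego: 10:00–10:30.
Windows ≥ 30 min: 10:00–10:30.
Latest start in the last window 10:00–10:30 is 10:30 − 30 min = 10:00.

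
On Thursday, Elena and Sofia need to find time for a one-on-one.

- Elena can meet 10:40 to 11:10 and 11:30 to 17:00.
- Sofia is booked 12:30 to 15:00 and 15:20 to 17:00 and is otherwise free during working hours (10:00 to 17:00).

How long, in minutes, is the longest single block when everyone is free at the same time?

Sofia free within 10:00–17:00: 10:00–12:30, 15:00–15:20.
Elena ∩ Sofia: 10:40–11:10, 11:30–12:30, 15:00–15:20.
Common window lengths: 30, 60, 20 min; longest is 60.

60 minutes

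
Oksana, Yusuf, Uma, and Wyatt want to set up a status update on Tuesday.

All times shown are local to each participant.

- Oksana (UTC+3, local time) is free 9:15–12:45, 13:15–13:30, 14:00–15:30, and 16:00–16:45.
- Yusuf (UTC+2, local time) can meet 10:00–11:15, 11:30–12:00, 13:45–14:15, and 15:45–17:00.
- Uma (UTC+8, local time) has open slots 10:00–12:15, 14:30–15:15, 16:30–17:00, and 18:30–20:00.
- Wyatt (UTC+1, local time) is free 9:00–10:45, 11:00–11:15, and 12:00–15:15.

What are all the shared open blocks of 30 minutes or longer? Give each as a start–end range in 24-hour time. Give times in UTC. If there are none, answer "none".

Oksana → UTC: 06:15–09:45, 10:15–10:30, 11:00–12:30, 13:00–13:45.
Yusuf → UTC: 08:00–09:15, 09:30–10:00, 11:45–12:15, 13:45–15:00.
Uma → UTC: 02:00–04:15, 06:30–07:15, 08:30–09:00, 10:30–12:00.
Wyatt → UTC: 08:00–09:45, 10:00–10:15, 11:00–14:15.
Oksana ∩ Yusuf: 08:00–09:15, 09:30–09:45, 11:45–12:15.
Oksana ∩ Yusuf ∩ Uma: 08:30–09:00, 11:45–12:00.
Oksana ∩ Yusuf ∩ Uma ∩ Wyatt: 08:30–09:00, 11:45–12:00.
Windows ≥ 30 min: 08:30–09:00.

08:30–09:00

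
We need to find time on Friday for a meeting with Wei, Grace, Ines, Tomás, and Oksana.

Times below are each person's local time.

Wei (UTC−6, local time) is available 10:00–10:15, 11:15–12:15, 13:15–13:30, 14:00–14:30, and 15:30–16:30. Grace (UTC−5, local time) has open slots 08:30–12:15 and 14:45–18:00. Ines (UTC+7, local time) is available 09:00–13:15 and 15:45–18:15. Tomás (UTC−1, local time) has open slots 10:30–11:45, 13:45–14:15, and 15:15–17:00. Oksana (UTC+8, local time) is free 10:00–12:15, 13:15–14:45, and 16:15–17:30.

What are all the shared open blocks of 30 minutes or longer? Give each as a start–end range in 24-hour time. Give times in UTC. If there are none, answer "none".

none

Wei → UTC: 16:00–16:15, 17:15–18:15, 19:15–19:30, 20:00–20:30, 21:30–22:30.
Grace → UTC: 13:30–17:15, 19:45–23:00.
Ines → UTC: 02:00–06:15, 08:45–11:15.
Tomás → UTC: 11:30–12:45, 14:45–15:15, 16:15–18:00.
Oksana → UTC: 02:00–04:15, 05:15–06:45, 08:15–09:30.
Wei ∩ Grace: 16:00–16:15, 20:00–20:30, 21:30–22:30.
Wei ∩ Grace ∩ Ines: (none).
Wei ∩ Grace ∩ Ines ∩ Tomás: (none).
Wei ∩ Grace ∩ Ines ∩ Tomás ∩ Oksana: (none).
Windows ≥ 30 min: (none).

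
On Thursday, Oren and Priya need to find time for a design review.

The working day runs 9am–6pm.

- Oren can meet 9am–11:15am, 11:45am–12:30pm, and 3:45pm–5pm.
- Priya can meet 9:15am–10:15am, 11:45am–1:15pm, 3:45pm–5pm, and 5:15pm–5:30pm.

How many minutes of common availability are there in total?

Oren ∩ Priya: 09:15–10:15, 11:45–12:30, 15:45–17:00.
Total common minutes: 60 + 45 + 75 = 180.

180 minutes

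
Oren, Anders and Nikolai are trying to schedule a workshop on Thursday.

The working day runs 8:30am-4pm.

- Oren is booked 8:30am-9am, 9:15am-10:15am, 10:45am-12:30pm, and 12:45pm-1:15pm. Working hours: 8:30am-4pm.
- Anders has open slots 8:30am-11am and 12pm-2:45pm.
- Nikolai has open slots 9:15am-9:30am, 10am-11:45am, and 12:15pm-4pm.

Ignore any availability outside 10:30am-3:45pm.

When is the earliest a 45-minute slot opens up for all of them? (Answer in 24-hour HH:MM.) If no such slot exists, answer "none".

13:15

Oren free within 08:30–16:00: 09:00–09:15, 10:15–10:45, 12:30–12:45, 13:15–16:00.
Oren ∩ Anders: 09:00–09:15, 10:15–10:45, 12:30–12:45, 13:15–14:45.
Oren ∩ Anders ∩ Nikolai: 10:15–10:45, 12:30–12:45, 13:15–14:45.
Restricted to 10:30–15:45: 10:30–10:45, 12:30–12:45, 13:15–14:45.
Windows ≥ 45 min: 13:15–14:45.
Earliest such window starts at 13:15.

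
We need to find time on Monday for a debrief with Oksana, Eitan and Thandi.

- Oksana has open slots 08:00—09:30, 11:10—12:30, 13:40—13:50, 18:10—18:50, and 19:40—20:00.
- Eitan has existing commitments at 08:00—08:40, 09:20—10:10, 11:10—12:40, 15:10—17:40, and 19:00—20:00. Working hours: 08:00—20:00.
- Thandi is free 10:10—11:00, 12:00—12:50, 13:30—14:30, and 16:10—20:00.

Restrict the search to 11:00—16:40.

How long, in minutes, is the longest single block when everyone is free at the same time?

Eitan free within 08:00–20:00: 08:40–09:20, 10:10–11:10, 12:40–15:10, 17:40–19:00.
Oksana ∩ Eitan: 08:40–09:20, 13:40–13:50, 18:10–18:50.
Oksana ∩ Eitan ∩ Thandi: 13:40–13:50, 18:10–18:50.
Restricted to 11:00–16:40: 13:40–13:50.
Single common window of 10 minutes.

10 minutes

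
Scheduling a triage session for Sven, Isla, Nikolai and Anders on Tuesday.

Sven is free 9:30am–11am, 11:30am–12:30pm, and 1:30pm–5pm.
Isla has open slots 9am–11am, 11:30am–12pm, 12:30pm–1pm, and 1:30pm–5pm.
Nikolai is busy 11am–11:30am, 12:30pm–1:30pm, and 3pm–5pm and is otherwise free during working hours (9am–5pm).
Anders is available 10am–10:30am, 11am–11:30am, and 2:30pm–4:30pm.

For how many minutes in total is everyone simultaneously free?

60 minutes

Nikolai free within 09:00–17:00: 09:00–11:00, 11:30–12:30, 13:30–15:00.
Sven ∩ Isla: 09:30–11:00, 11:30–12:00, 13:30–17:00.
Sven ∩ Isla ∩ Nikolai: 09:30–11:00, 11:30–12:00, 13:30–15:00.
Sven ∩ Isla ∩ Nikolai ∩ Anders: 10:00–10:30, 14:30–15:00.
Total common minutes: 30 + 30 = 60.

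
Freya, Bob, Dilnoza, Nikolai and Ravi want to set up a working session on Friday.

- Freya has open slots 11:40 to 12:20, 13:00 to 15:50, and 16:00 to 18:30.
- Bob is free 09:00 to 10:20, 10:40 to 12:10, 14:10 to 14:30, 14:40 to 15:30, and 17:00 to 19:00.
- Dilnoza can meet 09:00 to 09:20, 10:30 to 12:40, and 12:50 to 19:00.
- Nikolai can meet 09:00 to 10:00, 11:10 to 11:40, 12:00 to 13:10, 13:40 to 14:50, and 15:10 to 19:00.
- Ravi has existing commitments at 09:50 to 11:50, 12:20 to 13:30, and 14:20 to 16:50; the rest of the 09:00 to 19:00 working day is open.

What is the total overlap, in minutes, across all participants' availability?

Ravi free within 09:00–19:00: 09:00–09:50, 11:50–12:20, 13:30–14:20, 16:50–19:00.
Freya ∩ Bob: 11:40–12:10, 14:10–14:30, 14:40–15:30, 17:00–18:30.
Freya ∩ Bob ∩ Dilnoza: 11:40–12:10, 14:10–14:30, 14:40–15:30, 17:00–18:30.
Freya ∩ Bob ∩ Dilnoza ∩ Nikolai: 12:00–12:10, 14:10–14:30, 14:40–14:50, 15:10–15:30, 17:00–18:30.
Freya ∩ Bob ∩ Dilnoza ∩ Nikolai ∩ Ravi: 12:00–12:10, 14:10–14:20, 17:00–18:30.
Total common minutes: 10 + 10 + 90 = 110.

110 minutes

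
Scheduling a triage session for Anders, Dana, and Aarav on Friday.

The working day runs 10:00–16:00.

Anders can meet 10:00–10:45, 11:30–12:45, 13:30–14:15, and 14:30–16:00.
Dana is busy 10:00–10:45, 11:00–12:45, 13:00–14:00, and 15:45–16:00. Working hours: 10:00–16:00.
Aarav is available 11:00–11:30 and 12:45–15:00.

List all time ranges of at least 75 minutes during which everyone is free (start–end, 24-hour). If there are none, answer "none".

none

Dana free within 10:00–16:00: 10:45–11:00, 12:45–13:00, 14:00–15:45.
Anders ∩ Dana: 14:00–14:15, 14:30–15:45.
Anders ∩ Dana ∩ Aarav: 14:00–14:15, 14:30–15:00.
Windows ≥ 75 min: (none).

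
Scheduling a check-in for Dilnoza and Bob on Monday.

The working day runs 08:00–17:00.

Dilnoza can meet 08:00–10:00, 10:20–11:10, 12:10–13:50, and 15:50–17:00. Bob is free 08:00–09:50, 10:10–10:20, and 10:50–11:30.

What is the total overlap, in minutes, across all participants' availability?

Dilnoza ∩ Bob: 08:00–09:50, 10:50–11:10.
Total common minutes: 110 + 20 = 130.

130 minutes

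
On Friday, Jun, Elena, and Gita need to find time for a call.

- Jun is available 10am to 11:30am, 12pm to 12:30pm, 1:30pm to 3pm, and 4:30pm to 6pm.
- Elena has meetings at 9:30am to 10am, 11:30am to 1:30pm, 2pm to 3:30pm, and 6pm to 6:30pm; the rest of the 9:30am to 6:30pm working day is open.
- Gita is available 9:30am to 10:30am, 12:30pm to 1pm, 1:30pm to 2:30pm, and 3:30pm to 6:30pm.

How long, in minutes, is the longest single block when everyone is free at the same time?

90 minutes

Elena free within 09:30–18:30: 10:00–11:30, 13:30–14:00, 15:30–18:00.
Jun ∩ Elena: 10:00–11:30, 13:30–14:00, 16:30–18:00.
Jun ∩ Elena ∩ Gita: 10:00–10:30, 13:30–14:00, 16:30–18:00.
Common window lengths: 30, 30, 90 min; longest is 90.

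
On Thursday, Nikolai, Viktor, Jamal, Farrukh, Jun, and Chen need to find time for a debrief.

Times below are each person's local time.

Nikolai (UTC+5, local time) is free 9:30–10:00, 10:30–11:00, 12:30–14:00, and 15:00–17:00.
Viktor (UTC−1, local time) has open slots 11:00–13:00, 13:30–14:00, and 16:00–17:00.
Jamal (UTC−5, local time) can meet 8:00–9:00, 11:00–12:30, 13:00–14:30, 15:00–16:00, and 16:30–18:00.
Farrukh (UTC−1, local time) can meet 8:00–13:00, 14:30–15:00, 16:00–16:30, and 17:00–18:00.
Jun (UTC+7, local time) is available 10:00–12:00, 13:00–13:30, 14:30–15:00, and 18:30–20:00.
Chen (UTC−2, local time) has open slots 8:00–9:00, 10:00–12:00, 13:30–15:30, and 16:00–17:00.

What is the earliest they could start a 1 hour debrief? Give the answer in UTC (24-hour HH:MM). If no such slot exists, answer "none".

none

Nikolai → UTC: 04:30–05:00, 05:30–06:00, 07:30–09:00, 10:00–12:00.
Viktor → UTC: 12:00–14:00, 14:30–15:00, 17:00–18:00.
Jamal → UTC: 13:00–14:00, 16:00–17:30, 18:00–19:30, 20:00–21:00, 21:30–23:00.
Farrukh → UTC: 09:00–14:00, 15:30–16:00, 17:00–17:30, 18:00–19:00.
Jun → UTC: 03:00–05:00, 06:00–06:30, 07:30–08:00, 11:30–13:00.
Chen → UTC: 10:00–11:00, 12:00–14:00, 15:30–17:30, 18:00–19:00.
Nikolai ∩ Viktor: (none).
Nikolai ∩ Viktor ∩ Jamal: (none).
Nikolai ∩ Viktor ∩ Jamal ∩ Farrukh: (none).
Nikolai ∩ Viktor ∩ Jamal ∩ Farrukh ∩ Jun: (none).
Nikolai ∩ Viktor ∩ Jamal ∩ Farrukh ∩ Jun ∩ Chen: (none).
Windows ≥ 60 min: (none).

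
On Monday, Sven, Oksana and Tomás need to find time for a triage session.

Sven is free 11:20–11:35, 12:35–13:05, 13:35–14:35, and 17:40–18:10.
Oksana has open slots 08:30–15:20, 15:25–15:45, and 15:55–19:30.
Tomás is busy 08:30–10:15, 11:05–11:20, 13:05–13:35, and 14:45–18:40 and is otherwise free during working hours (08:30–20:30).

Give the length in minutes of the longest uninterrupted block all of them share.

Tomás free within 08:30–20:30: 10:15–11:05, 11:20–13:05, 13:35–14:45, 18:40–20:30.
Sven ∩ Oksana: 11:20–11:35, 12:35–13:05, 13:35–14:35, 17:40–18:10.
Sven ∩ Oksana ∩ Tomás: 11:20–11:35, 12:35–13:05, 13:35–14:35.
Common window lengths: 15, 30, 60 min; longest is 60.

60 minutes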